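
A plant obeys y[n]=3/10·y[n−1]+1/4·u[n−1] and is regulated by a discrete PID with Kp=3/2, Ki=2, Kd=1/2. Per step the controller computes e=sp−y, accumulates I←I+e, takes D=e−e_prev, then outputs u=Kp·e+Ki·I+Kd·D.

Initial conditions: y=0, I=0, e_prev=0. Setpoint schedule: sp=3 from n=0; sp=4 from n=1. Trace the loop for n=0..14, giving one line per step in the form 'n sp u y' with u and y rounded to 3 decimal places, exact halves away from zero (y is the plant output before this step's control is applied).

(exact arithmetic carried between steps; '≈' marks a value shown rounded to 6 d.p. or computed from one; I and e_prev carry over from the previous line; the table rounds u and y to 3 d.p., halves away from zero)
n=0: y=0, sp=3, e=sp−y=3; I=3, D=e−e_prev=3; u=3/2·3+2·3+1/2·3=12; next y=3/10·0+1/4·12=3
n=1: y=3, sp=4, e=sp−y=1; I=4, D=e−e_prev=-2; u=3/2·1+2·4+1/2·(-2)=8.5; next y=3/10·3+1/4·8.5=3.025
n=2: y=3.025, sp=4, e=sp−y=0.975; I=4.975, D=e−e_prev=-0.025; u=3/2·0.975+2·4.975+1/2·(-0.025)=11.4; next y=3/10·3.025+1/4·11.4=3.7575
n=3: y=3.7575, sp=4, e=sp−y=0.2425; I=5.2175, D=e−e_prev=-0.7325; u=3/2·0.2425+2·5.2175+1/2·(-0.7325)=10.4325; next y=3/10·3.7575+1/4·10.4325=3.735375
n=4: y=3.735375, sp=4, e=sp−y=0.264625; I=5.482125, D=e−e_prev=0.022125; u=3/2·0.264625+2·5.482125+1/2·0.022125=11.37225; next y=3/10·3.735375+1/4·11.37225=3.963675
n=5: y=3.963675, sp=4, e=sp−y=0.036325; I=5.51845, D=e−e_prev=-0.2283; u=3/2·0.036325+2·5.51845+1/2·(-0.2283)≈10.977238; next y=3/10·3.963675+1/4·10.977238≈3.933412
n=6: y≈3.933412, sp=4, e=sp−y≈0.066588; I≈5.585038, D=e−e_prev≈0.030263; u=3/2·0.066588+2·5.585038+1/2·0.030263≈11.28509; next y=3/10·3.933412+1/4·11.28509≈4.001296
n=7: y≈4.001296, sp=4, e=sp−y≈-0.001296; I≈5.583742, D=e−e_prev≈-0.067884; u=3/2·(-0.001296)+2·5.583742+1/2·(-0.067884)≈11.131598; next y=3/10·4.001296+1/4·11.131598≈3.983288
n=8: y≈3.983288, sp=4, e=sp−y≈0.016712; I≈5.600454, D=e−e_prev≈0.018008; u=3/2·0.016712+2·5.600454+1/2·0.018008≈11.234979; next y=3/10·3.983288+1/4·11.234979≈4.003731
n=9: y≈4.003731, sp=4, e=sp−y≈-0.003731; I≈5.596723, D=e−e_prev≈-0.020443; u=3/2·(-0.003731)+2·5.596723+1/2·(-0.020443)≈11.177627; next y=3/10·4.003731+1/4·11.177627≈3.995526
n=10: y≈3.995526, sp=4, e=sp−y≈0.004474; I≈5.601196, D=e−e_prev≈0.008205; u=3/2·0.004474+2·5.601196+1/2·0.008205≈11.213206; next y=3/10·3.995526+1/4·11.213206≈4.001959
n=11: y≈4.001959, sp=4, e=sp−y≈-0.001959; I≈5.599237, D=e−e_prev≈-0.006433; u=3/2·(-0.001959)+2·5.599237+1/2·(-0.006433)≈11.192318; next y=3/10·4.001959+1/4·11.192318≈3.998667
n=12: y≈3.998667, sp=4, e=sp−y≈0.001333; I≈5.600570, D=e−e_prev≈0.003292; u=3/2·0.001333+2·5.600570+1/2·0.003292≈11.204784; next y=3/10·3.998667+1/4·11.204784≈4.000796
n=13: y≈4.000796, sp=4, e=sp−y≈-0.000796; I≈5.599773, D=e−e_prev≈-0.002129; u=3/2·(-0.000796)+2·5.599773+1/2·(-0.002129)≈11.197288; next y=3/10·4.000796+1/4·11.197288≈3.999561
n=14: y≈3.999561, sp=4, e=sp−y≈0.000439; I≈5.600213, D=e−e_prev≈0.001235; u=3/2·0.000439+2·5.600213+1/2·0.001235≈11.201701; next y=3/10·3.999561+1/4·11.201701≈4.000294

0 3 12.000 0.000
1 4 8.500 3.000
2 4 11.400 3.025
3 4 10.433 3.758
4 4 11.372 3.735
5 4 10.977 3.964
6 4 11.285 3.933
7 4 11.132 4.001
8 4 11.235 3.983
9 4 11.178 4.004
10 4 11.213 3.996
11 4 11.192 4.002
12 4 11.205 3.999
13 4 11.197 4.001
14 4 11.202 4.000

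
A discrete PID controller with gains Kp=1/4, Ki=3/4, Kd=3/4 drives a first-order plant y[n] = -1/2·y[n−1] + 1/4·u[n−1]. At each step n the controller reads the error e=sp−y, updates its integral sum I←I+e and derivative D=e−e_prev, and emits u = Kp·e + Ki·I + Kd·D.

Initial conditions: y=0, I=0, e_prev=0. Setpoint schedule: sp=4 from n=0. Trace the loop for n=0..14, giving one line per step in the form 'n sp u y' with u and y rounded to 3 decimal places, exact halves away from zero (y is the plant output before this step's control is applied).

(exact arithmetic carried between steps; '≈' marks a value shown rounded to 6 d.p. or computed from one; I and e_prev carry over from the previous line; the table rounds u and y to 3 d.p., halves away from zero)
n=0: y=0, sp=4, e=sp−y=4; I=4, D=e−e_prev=4; u=1/4·4+3/4·4+3/4·4=7; next y=-1/2·0+1/4·7=1.75
n=1: y=1.75, sp=4, e=sp−y=2.25; I=6.25, D=e−e_prev=-1.75; u=1/4·2.25+3/4·6.25+3/4·(-1.75)=3.9375; next y=-1/2·1.75+1/4·3.9375=0.109375
n=2: y=0.109375, sp=4, e=sp−y=3.890625; I=10.140625, D=e−e_prev=1.640625; u=1/4·3.890625+3/4·10.140625+3/4·1.640625≈9.808594; next y=-1/2·0.109375+1/4·9.808594≈2.397461
n=3: y≈2.397461, sp=4, e=sp−y≈1.602539; I≈11.743164, D=e−e_prev≈-2.288086; u=1/4·1.602539+3/4·11.743164+3/4·(-2.288086)≈7.491943; next y=-1/2·2.397461+1/4·7.491943≈0.674255
n=4: y≈0.674255, sp=4, e=sp−y≈3.325745; I≈15.068909, D=e−e_prev≈1.723206; u=1/4·3.325745+3/4·15.068909+3/4·1.723206≈13.425522; next y=-1/2·0.674255+1/4·13.425522≈3.019253
n=5: y≈3.019253, sp=4, e=sp−y≈0.980747; I≈16.049656, D=e−e_prev≈-2.344997; u=1/4·0.980747+3/4·16.049656+3/4·(-2.344997)≈10.523681; next y=-1/2·3.019253+1/4·10.523681≈1.121294
n=6: y≈1.121294, sp=4, e=sp−y≈2.878706; I≈18.928362, D=e−e_prev≈1.897959; u=1/4·2.878706+3/4·18.928362+3/4·1.897959≈16.339417; next y=-1/2·1.121294+1/4·16.339417≈3.524207
n=7: y≈3.524207, sp=4, e=sp−y≈0.475793; I≈19.404155, D=e−e_prev≈-2.402914; u=1/4·0.475793+3/4·19.404155+3/4·(-2.402914)≈12.869879; next y=-1/2·3.524207+1/4·12.869879≈1.455366
n=8: y≈1.455366, sp=4, e=sp−y≈2.544634; I≈21.948789, D=e−e_prev≈2.068841; u=1/4·2.544634+3/4·21.948789+3/4·2.068841≈18.649381; next y=-1/2·1.455366+1/4·18.649381≈3.934662
n=9: y≈3.934662, sp=4, e=sp−y≈0.065338; I≈22.014126, D=e−e_prev≈-2.479296; u=1/4·0.065338+3/4·22.014126+3/4·(-2.479296)≈14.667457; next y=-1/2·3.934662+1/4·14.667457≈1.699533
n=10: y≈1.699533, sp=4, e=sp−y≈2.300467; I≈24.314593, D=e−e_prev≈2.235129; u=1/4·2.300467+3/4·24.314593+3/4·2.235129≈20.487409; next y=-1/2·1.699533+1/4·20.487409≈4.272086
n=11: y≈4.272086, sp=4, e=sp−y≈-0.272086; I≈24.042508, D=e−e_prev≈-2.572552; u=1/4·(-0.272086)+3/4·24.042508+3/4·(-2.572552)≈16.034445; next y=-1/2·4.272086+1/4·16.034445≈1.872568
n=12: y≈1.872568, sp=4, e=sp−y≈2.127432; I≈26.169939, D=e−e_prev≈2.399517; u=1/4·2.127432+3/4·26.169939+3/4·2.399517≈21.958950; next y=-1/2·1.872568+1/4·21.958950≈4.553453
n=13: y≈4.553453, sp=4, e=sp−y≈-0.553453; I≈25.616486, D=e−e_prev≈-2.680885; u=1/4·(-0.553453)+3/4·25.616486+3/4·(-2.680885)≈17.063337; next y=-1/2·4.553453+1/4·17.063337≈1.989108
n=14: y≈1.989108, sp=4, e=sp−y≈2.010892; I≈27.627378, D=e−e_prev≈2.564346; u=1/4·2.010892+3/4·27.627378+3/4·2.564346≈23.146516; next y=-1/2·1.989108+1/4·23.146516≈4.792075

0 4 7.000 0.000
1 4 3.938 1.750
2 4 9.809 0.109
3 4 7.492 2.397
4 4 13.426 0.674
5 4 10.524 3.019
6 4 16.339 1.121
7 4 12.870 3.524
8 4 18.649 1.455
9 4 14.667 3.935
10 4 20.487 1.700
11 4 16.034 4.272
12 4 21.959 1.873
13 4 17.063 4.553
14 4 23.147 1.989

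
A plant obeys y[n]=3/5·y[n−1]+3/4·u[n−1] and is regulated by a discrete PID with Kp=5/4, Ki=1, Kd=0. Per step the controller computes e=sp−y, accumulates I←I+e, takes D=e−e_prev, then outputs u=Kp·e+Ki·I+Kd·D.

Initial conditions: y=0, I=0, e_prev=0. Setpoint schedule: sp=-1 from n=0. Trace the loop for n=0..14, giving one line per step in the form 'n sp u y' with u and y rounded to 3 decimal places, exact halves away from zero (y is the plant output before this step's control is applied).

(exact arithmetic carried between steps; '≈' marks a value shown rounded to 6 d.p. or computed from one; I and e_prev carry over from the previous line; the table rounds u and y to 3 d.p., halves away from zero)
n=0: y=0, sp=-1, e=sp−y=-1; I=-1, D=e−e_prev=-1; u=5/4·(-1)+1·(-1)+0·(-1)=-2.25; next y=3/5·0+3/4·(-2.25)=-1.6875
n=1: y=-1.6875, sp=-1, e=sp−y=0.6875; I=-0.3125, D=e−e_prev=1.6875; u=5/4·0.6875+1·(-0.3125)+0·1.6875=0.546875; next y=3/5·(-1.6875)+3/4·0.546875≈-0.602344
n=2: y≈-0.602344, sp=-1, e=sp−y≈-0.397656; I≈-0.710156, D=e−e_prev≈-1.085156; u=5/4·(-0.397656)+1·(-0.710156)+0·(-1.085156)≈-1.207227; next y=3/5·(-0.602344)+3/4·(-1.207227)≈-1.266826
n=3: y≈-1.266826, sp=-1, e=sp−y≈0.266826; I≈-0.443330, D=e−e_prev≈0.664482; u=5/4·0.266826+1·(-0.443330)+0·0.664482≈-0.109797; next y=3/5·(-1.266826)+3/4·(-0.109797)≈-0.842444
n=4: y≈-0.842444, sp=-1, e=sp−y≈-0.157556; I≈-0.600886, D=e−e_prev≈-0.424382; u=5/4·(-0.157556)+1·(-0.600886)+0·(-0.424382)≈-0.797832; next y=3/5·(-0.842444)+3/4·(-0.797832)≈-1.103840
n=5: y≈-1.103840, sp=-1, e=sp−y≈0.103840; I≈-0.497046, D=e−e_prev≈0.261396; u=5/4·0.103840+1·(-0.497046)+0·0.261396≈-0.367246; next y=3/5·(-1.103840)+3/4·(-0.367246)≈-0.937739
n=6: y≈-0.937739, sp=-1, e=sp−y≈-0.062261; I≈-0.559308, D=e−e_prev≈-0.166101; u=5/4·(-0.062261)+1·(-0.559308)+0·(-0.166101)≈-0.637134; next y=3/5·(-0.937739)+3/4·(-0.637134)≈-1.040494
n=7: y≈-1.040494, sp=-1, e=sp−y≈0.040494; I≈-0.518814, D=e−e_prev≈0.102755; u=5/4·0.040494+1·(-0.518814)+0·0.102755≈-0.468196; next y=3/5·(-1.040494)+3/4·(-0.468196)≈-0.975444
n=8: y≈-0.975444, sp=-1, e=sp−y≈-0.024556; I≈-0.543370, D=e−e_prev≈-0.065050; u=5/4·(-0.024556)+1·(-0.543370)+0·(-0.065050)≈-0.574066; next y=3/5·(-0.975444)+3/4·(-0.574066)≈-1.015815
n=9: y≈-1.015815, sp=-1, e=sp−y≈0.015815; I≈-0.527555, D=e−e_prev≈0.040372; u=5/4·0.015815+1·(-0.527555)+0·0.040372≈-0.507786; next y=3/5·(-1.015815)+3/4·(-0.507786)≈-0.990328
n=10: y≈-0.990328, sp=-1, e=sp−y≈-0.009672; I≈-0.537226, D=e−e_prev≈-0.025487; u=5/4·(-0.009672)+1·(-0.537226)+0·(-0.025487)≈-0.549316; next y=3/5·(-0.990328)+3/4·(-0.549316)≈-1.006184
n=11: y≈-1.006184, sp=-1, e=sp−y≈0.006184; I≈-0.531042, D=e−e_prev≈0.015856; u=5/4·0.006184+1·(-0.531042)+0·0.015856≈-0.523312; next y=3/5·(-1.006184)+3/4·(-0.523312)≈-0.996195
n=12: y≈-0.996195, sp=-1, e=sp−y≈-0.003805; I≈-0.534848, D=e−e_prev≈-0.009989; u=5/4·(-0.003805)+1·(-0.534848)+0·(-0.009989)≈-0.539604; next y=3/5·(-0.996195)+3/4·(-0.539604)≈-1.002420
n=13: y≈-1.002420, sp=-1, e=sp−y≈0.002420; I≈-0.532428, D=e−e_prev≈0.006225; u=5/4·0.002420+1·(-0.532428)+0·0.006225≈-0.529403; next y=3/5·(-1.002420)+3/4·(-0.529403)≈-0.998504
n=14: y≈-0.998504, sp=-1, e=sp−y≈-0.001496; I≈-0.533924, D=e−e_prev≈-0.003916; u=5/4·(-0.001496)+1·(-0.533924)+0·(-0.003916)≈-0.535794; next y=3/5·(-0.998504)+3/4·(-0.535794)≈-1.000948

0 -1 -2.250 0.000
1 -1 0.547 -1.688
2 -1 -1.207 -0.602
3 -1 -0.110 -1.267
4 -1 -0.798 -0.842
5 -1 -0.367 -1.104
6 -1 -0.637 -0.938
7 -1 -0.468 -1.040
8 -1 -0.574 -0.975
9 -1 -0.508 -1.016
10 -1 -0.549 -0.990
11 -1 -0.523 -1.006
12 -1 -0.540 -0.996
13 -1 -0.529 -1.002
14 -1 -0.536 -0.999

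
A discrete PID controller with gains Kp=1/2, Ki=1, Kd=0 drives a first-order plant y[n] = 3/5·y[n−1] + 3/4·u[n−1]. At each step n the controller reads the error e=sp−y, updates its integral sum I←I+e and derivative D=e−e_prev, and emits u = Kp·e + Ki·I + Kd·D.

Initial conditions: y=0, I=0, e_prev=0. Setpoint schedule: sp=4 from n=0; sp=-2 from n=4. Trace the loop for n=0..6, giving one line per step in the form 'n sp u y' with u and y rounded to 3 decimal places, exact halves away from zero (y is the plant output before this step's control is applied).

(exact arithmetic carried between steps; '≈' marks a value shown rounded to 6 d.p. or computed from one; I and e_prev carry over from the previous line; the table rounds u and y to 3 d.p., halves away from zero)
n=0: y=0, sp=4, e=sp−y=4; I=4, D=e−e_prev=4; u=1/2·4+1·4+0·4=6; next y=3/5·0+3/4·6=4.5
n=1: y=4.5, sp=4, e=sp−y=-0.5; I=3.5, D=e−e_prev=-4.5; u=1/2·(-0.5)+1·3.5+0·(-4.5)=3.25; next y=3/5·4.5+3/4·3.25=5.1375
n=2: y=5.1375, sp=4, e=sp−y=-1.1375; I=2.3625, D=e−e_prev=-0.6375; u=1/2·(-1.1375)+1·2.3625+0·(-0.6375)=1.79375; next y=3/5·5.1375+3/4·1.79375≈4.427813
n=3: y≈4.427813, sp=4, e=sp−y≈-0.427813; I≈1.934688, D=e−e_prev≈0.709688; u=1/2·(-0.427813)+1·1.934688+0·0.709688≈1.720781; next y=3/5·4.427813+3/4·1.720781≈3.947273
n=4: y≈3.947273, sp=-2, e=sp−y≈-5.947273; I≈-4.012586, D=e−e_prev≈-5.519461; u=1/2·(-5.947273)+1·(-4.012586)+0·(-5.519461)≈-6.986223; next y=3/5·3.947273+3/4·(-6.986223)≈-2.871303
n=5: y≈-2.871303, sp=-2, e=sp−y≈0.871303; I≈-3.141283, D=e−e_prev≈6.818576; u=1/2·0.871303+1·(-3.141283)+0·6.818576≈-2.705632; next y=3/5·(-2.871303)+3/4·(-2.705632)≈-3.752005
n=6: y≈-3.752005, sp=-2, e=sp−y≈1.752005; I≈-1.389278, D=e−e_prev≈0.880702; u=1/2·1.752005+1·(-1.389278)+0·0.880702≈-0.513275; next y=3/5·(-3.752005)+3/4·(-0.513275)≈-2.636159

0 4 6.000 0.000
1 4 3.250 4.500
2 4 1.794 5.138
3 4 1.721 4.428
4 -2 -6.986 3.947
5 -2 -2.706 -2.871
6 -2 -0.513 -3.752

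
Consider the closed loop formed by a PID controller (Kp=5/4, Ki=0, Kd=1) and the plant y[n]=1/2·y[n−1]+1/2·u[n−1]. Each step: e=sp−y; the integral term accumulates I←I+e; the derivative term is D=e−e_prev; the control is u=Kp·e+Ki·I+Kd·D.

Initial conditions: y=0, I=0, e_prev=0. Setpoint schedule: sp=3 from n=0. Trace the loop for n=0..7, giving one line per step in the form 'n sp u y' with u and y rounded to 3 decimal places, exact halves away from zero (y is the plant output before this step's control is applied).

0 3 6.750 0.000
1 3 -3.844 3.375
2 3 7.652 -0.234
3 3 -4.830 3.709
4 3 8.720 -0.560
5 3 -5.990 4.080
6 3 9.978 -0.955
7 3 -7.356 4.512

(exact arithmetic carried between steps; '≈' marks a value shown rounded to 6 d.p. or computed from one; I and e_prev carry over from the previous line; the table rounds u and y to 3 d.p., halves away from zero)
n=0: y=0, sp=3, e=sp−y=3; I=3, D=e−e_prev=3; u=5/4·3+0·3+1·3=6.75; next y=1/2·0+1/2·6.75=3.375
n=1: y=3.375, sp=3, e=sp−y=-0.375; I=2.625, D=e−e_prev=-3.375; u=5/4·(-0.375)+0·2.625+1·(-3.375)=-3.84375; next y=1/2·3.375+1/2·(-3.84375)=-0.234375
n=2: y=-0.234375, sp=3, e=sp−y=3.234375; I=5.859375, D=e−e_prev=3.609375; u=5/4·3.234375+0·5.859375+1·3.609375≈7.652344; next y=1/2·(-0.234375)+1/2·7.652344≈3.708984
n=3: y≈3.708984, sp=3, e=sp−y≈-0.708984; I≈5.150391, D=e−e_prev≈-3.943359; u=5/4·(-0.708984)+0·5.150391+1·(-3.943359)≈-4.829590; next y=1/2·3.708984+1/2·(-4.829590)≈-0.560303
n=4: y≈-0.560303, sp=3, e=sp−y≈3.560303; I≈8.710693, D=e−e_prev≈4.269287; u=5/4·3.560303+0·8.710693+1·4.269287≈8.719666; next y=1/2·(-0.560303)+1/2·8.719666≈4.079681
n=5: y≈4.079681, sp=3, e=sp−y≈-1.079681; I≈7.631012, D=e−e_prev≈-4.639984; u=5/4·(-1.079681)+0·7.631012+1·(-4.639984)≈-5.989586; next y=1/2·4.079681+1/2·(-5.989586)≈-0.954952
n=6: y≈-0.954952, sp=3, e=sp−y≈3.954952; I≈11.585964, D=e−e_prev≈5.034634; u=5/4·3.954952+0·11.585964+1·5.034634≈9.978324; next y=1/2·(-0.954952)+1/2·9.978324≈4.511686
n=7: y≈4.511686, sp=3, e=sp−y≈-1.511686; I≈10.074278, D=e−e_prev≈-5.466638; u=5/4·(-1.511686)+0·10.074278+1·(-5.466638)≈-7.356245; next y=1/2·4.511686+1/2·(-7.356245)≈-1.422280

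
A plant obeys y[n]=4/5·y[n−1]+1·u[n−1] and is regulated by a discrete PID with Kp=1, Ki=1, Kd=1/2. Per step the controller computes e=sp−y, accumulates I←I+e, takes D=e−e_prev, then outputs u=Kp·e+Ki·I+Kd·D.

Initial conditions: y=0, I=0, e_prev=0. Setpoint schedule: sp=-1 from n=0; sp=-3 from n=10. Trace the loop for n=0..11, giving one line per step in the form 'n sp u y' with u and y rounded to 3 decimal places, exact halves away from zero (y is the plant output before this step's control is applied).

0 -1 -2.500 0.000
1 -1 3.250 -2.500
2 -1 -5.875 1.250
3 -1 9.063 -4.875
4 -1 -15.219 5.163
5 -1 24.266 -11.089
6 -1 -39.980 15.395
7 -1 64.514 -27.664
8 -1 -105.468 42.383
9 -1 171.034 -71.562
10 -3 -283.743 113.785
11 -3 459.395 -192.715

(exact arithmetic carried between steps; '≈' marks a value shown rounded to 6 d.p. or computed from one; I and e_prev carry over from the previous line; the table rounds u and y to 3 d.p., halves away from zero)
n=0: y=0, sp=-1, e=sp−y=-1; I=-1, D=e−e_prev=-1; u=1·(-1)+1·(-1)+1/2·(-1)=-2.5; next y=4/5·0+1·(-2.5)=-2.5
n=1: y=-2.5, sp=-1, e=sp−y=1.5; I=0.5, D=e−e_prev=2.5; u=1·1.5+1·0.5+1/2·2.5=3.25; next y=4/5·(-2.5)+1·3.25=1.25
n=2: y=1.25, sp=-1, e=sp−y=-2.25; I=-1.75, D=e−e_prev=-3.75; u=1·(-2.25)+1·(-1.75)+1/2·(-3.75)=-5.875; next y=4/5·1.25+1·(-5.875)=-4.875
n=3: y=-4.875, sp=-1, e=sp−y=3.875; I=2.125, D=e−e_prev=6.125; u=1·3.875+1·2.125+1/2·6.125=9.0625; next y=4/5·(-4.875)+1·9.0625=5.1625
n=4: y=5.1625, sp=-1, e=sp−y=-6.1625; I=-4.0375, D=e−e_prev=-10.0375; u=1·(-6.1625)+1·(-4.0375)+1/2·(-10.0375)=-15.21875; next y=4/5·5.1625+1·(-15.21875)=-11.08875
n=5: y=-11.08875, sp=-1, e=sp−y=10.08875; I=6.05125, D=e−e_prev=16.25125; u=1·10.08875+1·6.05125+1/2·16.25125=24.265625; next y=4/5·(-11.08875)+1·24.265625=15.394625
n=6: y=15.394625, sp=-1, e=sp−y=-16.394625; I=-10.343375, D=e−e_prev=-26.483375; u=1·(-16.394625)+1·(-10.343375)+1/2·(-26.483375)≈-39.979688; next y=4/5·15.394625+1·(-39.979688)≈-27.663988
n=7: y≈-27.663988, sp=-1, e=sp−y≈26.663988; I≈16.320613, D=e−e_prev≈43.058613; u=1·26.663988+1·16.320613+1/2·43.058613≈64.513906; next y=4/5·(-27.663988)+1·64.513906≈42.382716
n=8: y≈42.382716, sp=-1, e=sp−y≈-43.382716; I≈-27.062104, D=e−e_prev≈-70.046704; u=1·(-43.382716)+1·(-27.062104)+1/2·(-70.046704)≈-105.468172; next y=4/5·42.382716+1·(-105.468172)≈-71.561999
n=9: y≈-71.561999, sp=-1, e=sp−y≈70.561999; I≈43.499895, D=e−e_prev≈113.944715; u=1·70.561999+1·43.499895+1/2·113.944715≈171.034252; next y=4/5·(-71.561999)+1·171.034252≈113.784652
n=10: y≈113.784652, sp=-3, e=sp−y≈-116.784652; I≈-73.284757, D=e−e_prev≈-187.346651; u=1·(-116.784652)+1·(-73.284757)+1/2·(-187.346651)≈-283.742735; next y=4/5·113.784652+1·(-283.742735)≈-192.715013
n=11: y≈-192.715013, sp=-3, e=sp−y≈189.715013; I≈116.430256, D=e−e_prev≈306.499666; u=1·189.715013+1·116.430256+1/2·306.499666≈459.395103; next y=4/5·(-192.715013)+1·459.395103≈305.223092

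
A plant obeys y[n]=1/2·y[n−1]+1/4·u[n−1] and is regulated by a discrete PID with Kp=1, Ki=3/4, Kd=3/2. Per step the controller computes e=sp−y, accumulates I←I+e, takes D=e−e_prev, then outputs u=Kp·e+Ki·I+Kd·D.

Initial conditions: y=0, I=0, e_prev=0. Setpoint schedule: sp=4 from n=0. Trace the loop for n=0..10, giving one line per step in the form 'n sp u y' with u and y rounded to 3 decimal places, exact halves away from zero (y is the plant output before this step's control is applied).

(exact arithmetic carried between steps; '≈' marks a value shown rounded to 6 d.p. or computed from one; I and e_prev carry over from the previous line; the table rounds u and y to 3 d.p., halves away from zero)
n=0: y=0, sp=4, e=sp−y=4; I=4, D=e−e_prev=4; u=1·4+3/4·4+3/2·4=13; next y=1/2·0+1/4·13=3.25
n=1: y=3.25, sp=4, e=sp−y=0.75; I=4.75, D=e−e_prev=-3.25; u=1·0.75+3/4·4.75+3/2·(-3.25)=-0.5625; next y=1/2·3.25+1/4·(-0.5625)=1.484375
n=2: y=1.484375, sp=4, e=sp−y=2.515625; I=7.265625, D=e−e_prev=1.765625; u=1·2.515625+3/4·7.265625+3/2·1.765625≈10.613281; next y=1/2·1.484375+1/4·10.613281≈3.395508
n=3: y≈3.395508, sp=4, e=sp−y≈0.604492; I≈7.870117, D=e−e_prev≈-1.911133; u=1·0.604492+3/4·7.870117+3/2·(-1.911133)≈3.640381; next y=1/2·3.395508+1/4·3.640381≈2.607849
n=4: y≈2.607849, sp=4, e=sp−y≈1.392151; I≈9.262268, D=e−e_prev≈0.787659; u=1·1.392151+3/4·9.262268+3/2·0.787659≈9.520340; next y=1/2·2.607849+1/4·9.520340≈3.684010
n=5: y≈3.684010, sp=4, e=sp−y≈0.315990; I≈9.578259, D=e−e_prev≈-1.076160; u=1·0.315990+3/4·9.578259+3/2·(-1.076160)≈5.885444; next y=1/2·3.684010+1/4·5.885444≈3.313366
n=6: y≈3.313366, sp=4, e=sp−y≈0.686634; I≈10.264893, D=e−e_prev≈0.370644; u=1·0.686634+3/4·10.264893+3/2·0.370644≈8.941270; next y=1/2·3.313366+1/4·8.941270≈3.892000
n=7: y≈3.892000, sp=4, e=sp−y≈0.108000; I≈10.372893, D=e−e_prev≈-0.578635; u=1·0.108000+3/4·10.372893+3/2·(-0.578635)≈7.019717; next y=1/2·3.892000+1/4·7.019717≈3.700929
n=8: y≈3.700929, sp=4, e=sp−y≈0.299071; I≈10.671963, D=e−e_prev≈0.191071; u=1·0.299071+3/4·10.671963+3/2·0.191071≈8.589649; next y=1/2·3.700929+1/4·8.589649≈3.997877
n=9: y≈3.997877, sp=4, e=sp−y≈0.002123; I≈10.674086, D=e−e_prev≈-0.296948; u=1·0.002123+3/4·10.674086+3/2·(-0.296948)≈7.562266; next y=1/2·3.997877+1/4·7.562266≈3.889505
n=10: y≈3.889505, sp=4, e=sp−y≈0.110495; I≈10.784581, D=e−e_prev≈0.108372; u=1·0.110495+3/4·10.784581+3/2·0.108372≈8.361489; next y=1/2·3.889505+1/4·8.361489≈4.035125

0 4 13.000 0.000
1 4 -0.563 3.250
2 4 10.613 1.484
3 4 3.640 3.396
4 4 9.520 2.608
5 4 5.885 3.684
6 4 8.941 3.313
7 4 7.020 3.892
8 4 8.590 3.701
9 4 7.562 3.998
10 4 8.361 3.890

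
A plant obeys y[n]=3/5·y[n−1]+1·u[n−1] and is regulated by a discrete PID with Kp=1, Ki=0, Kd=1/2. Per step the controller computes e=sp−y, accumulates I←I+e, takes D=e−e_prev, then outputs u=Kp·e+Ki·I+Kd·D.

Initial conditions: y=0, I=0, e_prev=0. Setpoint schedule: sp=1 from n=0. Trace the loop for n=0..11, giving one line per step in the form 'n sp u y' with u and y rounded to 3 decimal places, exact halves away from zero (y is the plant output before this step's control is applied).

0 1 1.500 0.000
1 1 -1.250 1.500
2 1 2.275 -0.350
3 1 -2.273 2.065
4 1 3.583 -1.034
5 1 -3.961 2.963
6 1 5.756 -2.183
7 1 -6.761 4.446
8 1 9.363 -4.093
9 1 -11.407 6.907
10 1 15.348 -7.263
11 1 -19.116 10.990

(exact arithmetic carried between steps; '≈' marks a value shown rounded to 6 d.p. or computed from one; I and e_prev carry over from the previous line; the table rounds u and y to 3 d.p., halves away from zero)
n=0: y=0, sp=1, e=sp−y=1; I=1, D=e−e_prev=1; u=1·1+0·1+1/2·1=1.5; next y=3/5·0+1·1.5=1.5
n=1: y=1.5, sp=1, e=sp−y=-0.5; I=0.5, D=e−e_prev=-1.5; u=1·(-0.5)+0·0.5+1/2·(-1.5)=-1.25; next y=3/5·1.5+1·(-1.25)=-0.35
n=2: y=-0.35, sp=1, e=sp−y=1.35; I=1.85, D=e−e_prev=1.85; u=1·1.35+0·1.85+1/2·1.85=2.275; next y=3/5·(-0.35)+1·2.275=2.065
n=3: y=2.065, sp=1, e=sp−y=-1.065; I=0.785, D=e−e_prev=-2.415; u=1·(-1.065)+0·0.785+1/2·(-2.415)=-2.2725; next y=3/5·2.065+1·(-2.2725)=-1.0335
n=4: y=-1.0335, sp=1, e=sp−y=2.0335; I=2.8185, D=e−e_prev=3.0985; u=1·2.0335+0·2.8185+1/2·3.0985=3.58275; next y=3/5·(-1.0335)+1·3.58275=2.96265
n=5: y=2.96265, sp=1, e=sp−y=-1.96265; I=0.85585, D=e−e_prev=-3.99615; u=1·(-1.96265)+0·0.85585+1/2·(-3.99615)=-3.960725; next y=3/5·2.96265+1·(-3.960725)=-2.183135
n=6: y=-2.183135, sp=1, e=sp−y=3.183135; I=4.038985, D=e−e_prev=5.145785; u=1·3.183135+0·4.038985+1/2·5.145785≈5.756028; next y=3/5·(-2.183135)+1·5.756028≈4.446147
n=7: y≈4.446147, sp=1, e=sp−y≈-3.446147; I≈0.592839, D=e−e_prev≈-6.629282; u=1·(-3.446147)+0·0.592839+1/2·(-6.629282)≈-6.760787; next y=3/5·4.446147+1·(-6.760787)≈-4.093099
n=8: y≈-4.093099, sp=1, e=sp−y≈5.093099; I≈5.685938, D=e−e_prev≈8.539246; u=1·5.093099+0·5.685938+1/2·8.539246≈9.362722; next y=3/5·(-4.093099)+1·9.362722≈6.906863
n=9: y≈6.906863, sp=1, e=sp−y≈-5.906863; I≈-0.220925, D=e−e_prev≈-10.999962; u=1·(-5.906863)+0·(-0.220925)+1/2·(-10.999962)≈-11.406844; next y=3/5·6.906863+1·(-11.406844)≈-7.262726
n=10: y≈-7.262726, sp=1, e=sp−y≈8.262726; I≈8.041801, D=e−e_prev≈14.169589; u=1·8.262726+0·8.041801+1/2·14.169589≈15.347520; next y=3/5·(-7.262726)+1·15.347520≈10.989885
n=11: y≈10.989885, sp=1, e=sp−y≈-9.989885; I≈-1.948084, D=e−e_prev≈-18.252611; u=1·(-9.989885)+0·(-1.948084)+1/2·(-18.252611)≈-19.116190; next y=3/5·10.989885+1·(-19.116190)≈-12.522259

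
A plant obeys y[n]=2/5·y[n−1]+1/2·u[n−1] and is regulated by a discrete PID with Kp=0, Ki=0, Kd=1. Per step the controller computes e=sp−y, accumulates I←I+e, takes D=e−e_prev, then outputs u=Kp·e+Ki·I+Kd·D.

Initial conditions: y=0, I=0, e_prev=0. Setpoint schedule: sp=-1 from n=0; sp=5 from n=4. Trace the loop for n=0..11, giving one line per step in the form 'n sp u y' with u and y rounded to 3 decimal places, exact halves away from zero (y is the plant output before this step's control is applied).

(exact arithmetic carried between steps; '≈' marks a value shown rounded to 6 d.p. or computed from one; I and e_prev carry over from the previous line; the table rounds u and y to 3 d.p., halves away from zero)
n=0: y=0, sp=-1, e=sp−y=-1; I=-1, D=e−e_prev=-1; u=0·(-1)+0·(-1)+1·(-1)=-1; next y=2/5·0+1/2·(-1)=-0.5
n=1: y=-0.5, sp=-1, e=sp−y=-0.5; I=-1.5, D=e−e_prev=0.5; u=0·(-0.5)+0·(-1.5)+1·0.5=0.5; next y=2/5·(-0.5)+1/2·0.5=0.05
n=2: y=0.05, sp=-1, e=sp−y=-1.05; I=-2.55, D=e−e_prev=-0.55; u=0·(-1.05)+0·(-2.55)+1·(-0.55)=-0.55; next y=2/5·0.05+1/2·(-0.55)=-0.255
n=3: y=-0.255, sp=-1, e=sp−y=-0.745; I=-3.295, D=e−e_prev=0.305; u=0·(-0.745)+0·(-3.295)+1·0.305=0.305; next y=2/5·(-0.255)+1/2·0.305=0.0505
n=4: y=0.0505, sp=5, e=sp−y=4.9495; I=1.6545, D=e−e_prev=5.6945; u=0·4.9495+0·1.6545+1·5.6945=5.6945; next y=2/5·0.0505+1/2·5.6945=2.86745
n=5: y=2.86745, sp=5, e=sp−y=2.13255; I=3.78705, D=e−e_prev=-2.81695; u=0·2.13255+0·3.78705+1·(-2.81695)=-2.81695; next y=2/5·2.86745+1/2·(-2.81695)=-0.261495
n=6: y=-0.261495, sp=5, e=sp−y=5.261495; I=9.048545, D=e−e_prev=3.128945; u=0·5.261495+0·9.048545+1·3.128945=3.128945; next y=2/5·(-0.261495)+1/2·3.128945≈1.459875
n=7: y≈1.459875, sp=5, e=sp−y≈3.540126; I≈12.588671, D=e−e_prev≈-1.721370; u=0·3.540126+0·12.588671+1·(-1.721370)≈-1.721370; next y=2/5·1.459875+1/2·(-1.721370)≈-0.276735
n=8: y≈-0.276735, sp=5, e=sp−y≈5.276735; I≈17.865405, D=e−e_prev≈1.736609; u=0·5.276735+0·17.865405+1·1.736609≈1.736609; next y=2/5·(-0.276735)+1/2·1.736609≈0.757611
n=9: y≈0.757611, sp=5, e=sp−y≈4.242389; I≈22.107795, D=e−e_prev≈-1.034346; u=0·4.242389+0·22.107795+1·(-1.034346)≈-1.034346; next y=2/5·0.757611+1/2·(-1.034346)≈-0.214129
n=10: y≈-0.214129, sp=5, e=sp−y≈5.214129; I≈27.321923, D=e−e_prev≈0.971739; u=0·5.214129+0·27.321923+1·0.971739≈0.971739; next y=2/5·(-0.214129)+1/2·0.971739≈0.400218
n=11: y≈0.400218, sp=5, e=sp−y≈4.599782; I≈31.921705, D=e−e_prev≈-0.614347; u=0·4.599782+0·31.921705+1·(-0.614347)≈-0.614347; next y=2/5·0.400218+1/2·(-0.614347)≈-0.147086

0 -1 -1.000 0.000
1 -1 0.500 -0.500
2 -1 -0.550 0.050
3 -1 0.305 -0.255
4 5 5.695 0.051
5 5 -2.817 2.867
6 5 3.129 -0.261
7 5 -1.721 1.460
8 5 1.737 -0.277
9 5 -1.034 0.758
10 5 0.972 -0.214
11 5 -0.614 0.400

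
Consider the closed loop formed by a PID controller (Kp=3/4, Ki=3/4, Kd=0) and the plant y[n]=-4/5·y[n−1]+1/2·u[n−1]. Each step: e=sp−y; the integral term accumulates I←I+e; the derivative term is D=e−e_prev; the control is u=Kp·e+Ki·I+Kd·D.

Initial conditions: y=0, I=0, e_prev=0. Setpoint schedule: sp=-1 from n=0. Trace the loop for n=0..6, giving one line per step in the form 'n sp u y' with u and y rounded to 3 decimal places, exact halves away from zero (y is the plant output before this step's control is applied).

(exact arithmetic carried between steps; '≈' marks a value shown rounded to 6 d.p. or computed from one; I and e_prev carry over from the previous line; the table rounds u and y to 3 d.p., halves away from zero)
n=0: y=0, sp=-1, e=sp−y=-1; I=-1, D=e−e_prev=-1; u=3/4·(-1)+3/4·(-1)+0·(-1)=-1.5; next y=-4/5·0+1/2·(-1.5)=-0.75
n=1: y=-0.75, sp=-1, e=sp−y=-0.25; I=-1.25, D=e−e_prev=0.75; u=3/4·(-0.25)+3/4·(-1.25)+0·0.75=-1.125; next y=-4/5·(-0.75)+1/2·(-1.125)=0.0375
n=2: y=0.0375, sp=-1, e=sp−y=-1.0375; I=-2.2875, D=e−e_prev=-0.7875; u=3/4·(-1.0375)+3/4·(-2.2875)+0·(-0.7875)=-2.49375; next y=-4/5·0.0375+1/2·(-2.49375)=-1.276875
n=3: y=-1.276875, sp=-1, e=sp−y=0.276875; I=-2.010625, D=e−e_prev=1.314375; u=3/4·0.276875+3/4·(-2.010625)+0·1.314375≈-1.300313; next y=-4/5·(-1.276875)+1/2·(-1.300313)≈0.371344
n=4: y≈0.371344, sp=-1, e=sp−y≈-1.371344; I≈-3.381969, D=e−e_prev≈-1.648219; u=3/4·(-1.371344)+3/4·(-3.381969)+0·(-1.648219)≈-3.564984; next y=-4/5·0.371344+1/2·(-3.564984)≈-2.079567
n=5: y≈-2.079567, sp=-1, e=sp−y≈1.079567; I≈-2.302402, D=e−e_prev≈2.450911; u=3/4·1.079567+3/4·(-2.302402)+0·2.450911≈-0.917126; next y=-4/5·(-2.079567)+1/2·(-0.917126)≈1.205091
n=6: y≈1.205091, sp=-1, e=sp−y≈-2.205091; I≈-4.507492, D=e−e_prev≈-3.284658; u=3/4·(-2.205091)+3/4·(-4.507492)+0·(-3.284658)≈-5.034437; next y=-4/5·1.205091+1/2·(-5.034437)≈-3.481291

0 -1 -1.500 0.000
1 -1 -1.125 -0.750
2 -1 -2.494 0.038
3 -1 -1.300 -1.277
4 -1 -3.565 0.371
5 -1 -0.917 -2.080
6 -1 -5.034 1.205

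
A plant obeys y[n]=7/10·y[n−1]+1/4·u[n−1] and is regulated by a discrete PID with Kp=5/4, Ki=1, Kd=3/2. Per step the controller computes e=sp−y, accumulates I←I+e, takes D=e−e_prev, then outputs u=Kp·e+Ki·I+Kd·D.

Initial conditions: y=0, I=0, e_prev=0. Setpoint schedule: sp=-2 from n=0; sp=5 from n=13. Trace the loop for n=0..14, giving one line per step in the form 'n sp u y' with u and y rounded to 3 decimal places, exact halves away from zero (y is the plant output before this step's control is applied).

(exact arithmetic carried between steps; '≈' marks a value shown rounded to 6 d.p. or computed from one; I and e_prev carry over from the previous line; the table rounds u and y to 3 d.p., halves away from zero)
n=0: y=0, sp=-2, e=sp−y=-2; I=-2, D=e−e_prev=-2; u=5/4·(-2)+1·(-2)+3/2·(-2)=-7.5; next y=7/10·0+1/4·(-7.5)=-1.875
n=1: y=-1.875, sp=-2, e=sp−y=-0.125; I=-2.125, D=e−e_prev=1.875; u=5/4·(-0.125)+1·(-2.125)+3/2·1.875=0.53125; next y=7/10·(-1.875)+1/4·0.53125≈-1.179688
n=2: y≈-1.179688, sp=-2, e=sp−y≈-0.820313; I≈-2.945313, D=e−e_prev≈-0.695313; u=5/4·(-0.820313)+1·(-2.945313)+3/2·(-0.695313)≈-5.013672; next y=7/10·(-1.179688)+1/4·(-5.013672)≈-2.079199
n=3: y≈-2.079199, sp=-2, e=sp−y≈0.079199; I≈-2.866113, D=e−e_prev≈0.899512; u=5/4·0.079199+1·(-2.866113)+3/2·0.899512≈-1.417847; next y=7/10·(-2.079199)+1/4·(-1.417847)≈-1.809901
n=4: y≈-1.809901, sp=-2, e=sp−y≈-0.190099; I≈-3.056212, D=e−e_prev≈-0.269298; u=5/4·(-0.190099)+1·(-3.056212)+3/2·(-0.269298)≈-3.697783; next y=7/10·(-1.809901)+1/4·(-3.697783)≈-2.191377
n=5: y≈-2.191377, sp=-2, e=sp−y≈0.191377; I≈-2.864836, D=e−e_prev≈0.381475; u=5/4·0.191377+1·(-2.864836)+3/2·0.381475≈-2.053402; next y=7/10·(-2.191377)+1/4·(-2.053402)≈-2.047314
n=6: y≈-2.047314, sp=-2, e=sp−y≈0.047314; I≈-2.817522, D=e−e_prev≈-0.144062; u=5/4·0.047314+1·(-2.817522)+3/2·(-0.144062)≈-2.974473; next y=7/10·(-2.047314)+1/4·(-2.974473)≈-2.176738
n=7: y≈-2.176738, sp=-2, e=sp−y≈0.176738; I≈-2.640784, D=e−e_prev≈0.129424; u=5/4·0.176738+1·(-2.640784)+3/2·0.129424≈-2.225725; next y=7/10·(-2.176738)+1/4·(-2.225725)≈-2.080148
n=8: y≈-2.080148, sp=-2, e=sp−y≈0.080148; I≈-2.560636, D=e−e_prev≈-0.096590; u=5/4·0.080148+1·(-2.560636)+3/2·(-0.096590)≈-2.605336; next y=7/10·(-2.080148)+1/4·(-2.605336)≈-2.107438
n=9: y≈-2.107438, sp=-2, e=sp−y≈0.107438; I≈-2.453198, D=e−e_prev≈0.027290; u=5/4·0.107438+1·(-2.453198)+3/2·0.027290≈-2.277967; next y=7/10·(-2.107438)+1/4·(-2.277967)≈-2.044698
n=10: y≈-2.044698, sp=-2, e=sp−y≈0.044698; I≈-2.408500, D=e−e_prev≈-0.062740; u=5/4·0.044698+1·(-2.408500)+3/2·(-0.062740)≈-2.446737; next y=7/10·(-2.044698)+1/4·(-2.446737)≈-2.042973
n=11: y≈-2.042973, sp=-2, e=sp−y≈0.042973; I≈-2.365527, D=e−e_prev≈-0.001725; u=5/4·0.042973+1·(-2.365527)+3/2·(-0.001725)≈-2.314399; next y=7/10·(-2.042973)+1/4·(-2.314399)≈-2.008681
n=12: y≈-2.008681, sp=-2, e=sp−y≈0.008681; I≈-2.356847, D=e−e_prev≈-0.034292; u=5/4·0.008681+1·(-2.356847)+3/2·(-0.034292)≈-2.397434; next y=7/10·(-2.008681)+1/4·(-2.397434)≈-2.005435
n=13: y≈-2.005435, sp=5, e=sp−y≈7.005435; I≈4.648588, D=e−e_prev≈6.996754; u=5/4·7.005435+1·4.648588+3/2·6.996754≈23.900513; next y=7/10·(-2.005435)+1/4·23.900513≈4.571324
n=14: y≈4.571324, sp=5, e=sp−y≈0.428676; I≈5.077264, D=e−e_prev≈-6.576759; u=5/4·0.428676+1·5.077264+3/2·(-6.576759)≈-4.252029; next y=7/10·4.571324+1/4·(-4.252029)≈2.136920

0 -2 -7.500 0.000
1 -2 0.531 -1.875
2 -2 -5.014 -1.180
3 -2 -1.418 -2.079
4 -2 -3.698 -1.810
5 -2 -2.053 -2.191
6 -2 -2.974 -2.047
7 -2 -2.226 -2.177
8 -2 -2.605 -2.080
9 -2 -2.278 -2.107
10 -2 -2.447 -2.045
11 -2 -2.314 -2.043
12 -2 -2.397 -2.009
13 5 23.901 -2.005
14 5 -4.252 4.571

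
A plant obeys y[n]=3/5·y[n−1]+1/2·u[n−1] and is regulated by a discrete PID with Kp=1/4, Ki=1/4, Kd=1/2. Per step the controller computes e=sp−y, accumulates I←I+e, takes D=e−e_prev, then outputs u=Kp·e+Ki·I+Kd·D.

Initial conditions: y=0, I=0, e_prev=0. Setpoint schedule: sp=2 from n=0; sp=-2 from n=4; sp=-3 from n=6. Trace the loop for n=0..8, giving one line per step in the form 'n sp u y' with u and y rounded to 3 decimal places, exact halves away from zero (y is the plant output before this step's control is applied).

(exact arithmetic carried between steps; '≈' marks a value shown rounded to 6 d.p. or computed from one; I and e_prev carry over from the previous line; the table rounds u and y to 3 d.p., halves away from zero)
n=0: y=0, sp=2, e=sp−y=2; I=2, D=e−e_prev=2; u=1/4·2+1/4·2+1/2·2=2; next y=3/5·0+1/2·2=1
n=1: y=1, sp=2, e=sp−y=1; I=3, D=e−e_prev=-1; u=1/4·1+1/4·3+1/2·(-1)=0.5; next y=3/5·1+1/2·0.5=0.85
n=2: y=0.85, sp=2, e=sp−y=1.15; I=4.15, D=e−e_prev=0.15; u=1/4·1.15+1/4·4.15+1/2·0.15=1.4; next y=3/5·0.85+1/2·1.4=1.21
n=3: y=1.21, sp=2, e=sp−y=0.79; I=4.94, D=e−e_prev=-0.36; u=1/4·0.79+1/4·4.94+1/2·(-0.36)=1.2525; next y=3/5·1.21+1/2·1.2525=1.35225
n=4: y=1.35225, sp=-2, e=sp−y=-3.35225; I=1.58775, D=e−e_prev=-4.14225; u=1/4·(-3.35225)+1/4·1.58775+1/2·(-4.14225)=-2.51225; next y=3/5·1.35225+1/2·(-2.51225)=-0.444775
n=5: y=-0.444775, sp=-2, e=sp−y=-1.555225; I=0.032525, D=e−e_prev=1.797025; u=1/4·(-1.555225)+1/4·0.032525+1/2·1.797025≈0.517838; next y=3/5·(-0.444775)+1/2·0.517838≈-0.007946
n=6: y≈-0.007946, sp=-3, e=sp−y≈-2.992054; I≈-2.959529, D=e−e_prev≈-1.436829; u=1/4·(-2.992054)+1/4·(-2.959529)+1/2·(-1.436829)≈-2.20631; next y=3/5·(-0.007946)+1/2·(-2.20631)≈-1.107923
n=7: y≈-1.107923, sp=-3, e=sp−y≈-1.892077; I≈-4.851606, D=e−e_prev≈1.099977; u=1/4·(-1.892077)+1/4·(-4.851606)+1/2·1.099977≈-1.135933; next y=3/5·(-1.107923)+1/2·(-1.135933)≈-1.232720
n=8: y≈-1.232720, sp=-3, e=sp−y≈-1.767280; I≈-6.618886, D=e−e_prev≈0.124797; u=1/4·(-1.767280)+1/4·(-6.618886)+1/2·0.124797≈-2.034143; next y=3/5·(-1.232720)+1/2·(-2.034143)≈-1.756703

0 2 2.000 0.000
1 2 0.500 1.000
2 2 1.400 0.850
3 2 1.253 1.210
4 -2 -2.512 1.352
5 -2 0.518 -0.445
6 -3 -2.206 -0.008
7 -3 -1.136 -1.108
8 -3 -2.034 -1.233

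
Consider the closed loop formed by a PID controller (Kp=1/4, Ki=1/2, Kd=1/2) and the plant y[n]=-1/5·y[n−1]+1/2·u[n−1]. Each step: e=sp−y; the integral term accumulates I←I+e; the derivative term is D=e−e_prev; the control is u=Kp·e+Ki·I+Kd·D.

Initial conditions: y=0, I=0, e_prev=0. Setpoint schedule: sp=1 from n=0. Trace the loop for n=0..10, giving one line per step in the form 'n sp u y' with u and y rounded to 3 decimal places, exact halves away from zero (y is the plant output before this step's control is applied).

(exact arithmetic carried between steps; '≈' marks a value shown rounded to 6 d.p. or computed from one; I and e_prev carry over from the previous line; the table rounds u and y to 3 d.p., halves away from zero)
n=0: y=0, sp=1, e=sp−y=1; I=1, D=e−e_prev=1; u=1/4·1+1/2·1+1/2·1=1.25; next y=-1/5·0+1/2·1.25=0.625
n=1: y=0.625, sp=1, e=sp−y=0.375; I=1.375, D=e−e_prev=-0.625; u=1/4·0.375+1/2·1.375+1/2·(-0.625)=0.46875; next y=-1/5·0.625+1/2·0.46875=0.109375
n=2: y=0.109375, sp=1, e=sp−y=0.890625; I=2.265625, D=e−e_prev=0.515625; u=1/4·0.890625+1/2·2.265625+1/2·0.515625≈1.613281; next y=-1/5·0.109375+1/2·1.613281≈0.784766
n=3: y≈0.784766, sp=1, e=sp−y≈0.215234; I≈2.480859, D=e−e_prev≈-0.675391; u=1/4·0.215234+1/2·2.480859+1/2·(-0.675391)≈0.956543; next y=-1/5·0.784766+1/2·0.956543≈0.321318
n=4: y≈0.321318, sp=1, e=sp−y≈0.678682; I≈3.159541, D=e−e_prev≈0.463447; u=1/4·0.678682+1/2·3.159541+1/2·0.463447≈1.981165; next y=-1/5·0.321318+1/2·1.981165≈0.926319
n=5: y≈0.926319, sp=1, e=sp−y≈0.073681; I≈3.233222, D=e−e_prev≈-0.605000; u=1/4·0.073681+1/2·3.233222+1/2·(-0.605000)≈1.332531; next y=-1/5·0.926319+1/2·1.332531≈0.481002
n=6: y≈0.481002, sp=1, e=sp−y≈0.518998; I≈3.752220, D=e−e_prev≈0.445317; u=1/4·0.518998+1/2·3.752220+1/2·0.445317≈2.228518; next y=-1/5·0.481002+1/2·2.228518≈1.018059
n=7: y≈1.018059, sp=1, e=sp−y≈-0.018059; I≈3.734162, D=e−e_prev≈-0.537057; u=1/4·(-0.018059)+1/2·3.734162+1/2·(-0.537057)≈1.594038; next y=-1/5·1.018059+1/2·1.594038≈0.593407
n=8: y≈0.593407, sp=1, e=sp−y≈0.406593; I≈4.140755, D=e−e_prev≈0.424651; u=1/4·0.406593+1/2·4.140755+1/2·0.424651≈2.384351; next y=-1/5·0.593407+1/2·2.384351≈1.073494
n=9: y≈1.073494, sp=1, e=sp−y≈-0.073494; I≈4.067260, D=e−e_prev≈-0.480087; u=1/4·(-0.073494)+1/2·4.067260+1/2·(-0.480087)≈1.775213; next y=-1/5·1.073494+1/2·1.775213≈0.672908
n=10: y≈0.672908, sp=1, e=sp−y≈0.327092; I≈4.394353, D=e−e_prev≈0.400586; u=1/4·0.327092+1/2·4.394353+1/2·0.400586≈2.479243; next y=-1/5·0.672908+1/2·2.479243≈1.105040

0 1 1.250 0.000
1 1 0.469 0.625
2 1 1.613 0.109
3 1 0.957 0.785
4 1 1.981 0.321
5 1 1.333 0.926
6 1 2.229 0.481
7 1 1.594 1.018
8 1 2.384 0.593
9 1 1.775 1.073
10 1 2.479 0.673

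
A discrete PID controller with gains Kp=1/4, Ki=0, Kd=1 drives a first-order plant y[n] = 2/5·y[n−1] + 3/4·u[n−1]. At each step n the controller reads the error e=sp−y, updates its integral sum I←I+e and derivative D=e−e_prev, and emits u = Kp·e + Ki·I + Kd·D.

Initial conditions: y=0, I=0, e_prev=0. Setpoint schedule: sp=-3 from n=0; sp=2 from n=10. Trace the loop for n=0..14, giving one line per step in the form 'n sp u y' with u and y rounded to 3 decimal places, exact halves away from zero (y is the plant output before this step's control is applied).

0 -3 -3.750 0.000
1 -3 2.766 -2.813
2 -3 -4.749 0.949
3 -3 4.177 -3.182
4 -3 -6.257 1.860
5 -3 6.046 -3.949
6 -3 -8.392 2.955
7 -3 8.595 -5.112
8 -3 -11.364 4.401
9 -3 12.104 -6.762
10 2 -9.229 6.373
11 2 12.339 -4.372
12 2 -13.254 7.505
13 2 16.678 -6.938
14 2 -18.605 9.733

(exact arithmetic carried between steps; '≈' marks a value shown rounded to 6 d.p. or computed from one; I and e_prev carry over from the previous line; the table rounds u and y to 3 d.p., halves away from zero)
n=0: y=0, sp=-3, e=sp−y=-3; I=-3, D=e−e_prev=-3; u=1/4·(-3)+0·(-3)+1·(-3)=-3.75; next y=2/5·0+3/4·(-3.75)=-2.8125
n=1: y=-2.8125, sp=-3, e=sp−y=-0.1875; I=-3.1875, D=e−e_prev=2.8125; u=1/4·(-0.1875)+0·(-3.1875)+1·2.8125=2.765625; next y=2/5·(-2.8125)+3/4·2.765625≈0.949219
n=2: y≈0.949219, sp=-3, e=sp−y≈-3.949219; I≈-7.136719, D=e−e_prev≈-3.761719; u=1/4·(-3.949219)+0·(-7.136719)+1·(-3.761719)≈-4.749023; next y=2/5·0.949219+3/4·(-4.749023)≈-3.182080
n=3: y≈-3.182080, sp=-3, e=sp−y≈0.182080; I≈-6.954639, D=e−e_prev≈4.131299; u=1/4·0.182080+0·(-6.954639)+1·4.131299≈4.176819; next y=2/5·(-3.182080)+3/4·4.176819≈1.859782
n=4: y≈1.859782, sp=-3, e=sp−y≈-4.859782; I≈-11.814421, D=e−e_prev≈-5.041862; u=1/4·(-4.859782)+0·(-11.814421)+1·(-5.041862)≈-6.256808; next y=2/5·1.859782+3/4·(-6.256808)≈-3.948693
n=5: y≈-3.948693, sp=-3, e=sp−y≈0.948693; I≈-10.865728, D=e−e_prev≈5.808475; u=1/4·0.948693+0·(-10.865728)+1·5.808475≈6.045648; next y=2/5·(-3.948693)+3/4·6.045648≈2.954759
n=6: y≈2.954759, sp=-3, e=sp−y≈-5.954759; I≈-16.820487, D=e−e_prev≈-6.903452; u=1/4·(-5.954759)+0·(-16.820487)+1·(-6.903452)≈-8.392142; next y=2/5·2.954759+3/4·(-8.392142)≈-5.112203
n=7: y≈-5.112203, sp=-3, e=sp−y≈2.112203; I≈-14.708284, D=e−e_prev≈8.066962; u=1/4·2.112203+0·(-14.708284)+1·8.066962≈8.595012; next y=2/5·(-5.112203)+3/4·8.595012≈4.401378
n=8: y≈4.401378, sp=-3, e=sp−y≈-7.401378; I≈-22.109662, D=e−e_prev≈-9.513581; u=1/4·(-7.401378)+0·(-22.109662)+1·(-9.513581)≈-11.363925; next y=2/5·4.401378+3/4·(-11.363925)≈-6.762393
n=9: y≈-6.762393, sp=-3, e=sp−y≈3.762393; I≈-18.347270, D=e−e_prev≈11.163771; u=1/4·3.762393+0·(-18.347270)+1·11.163771≈12.104369; next y=2/5·(-6.762393)+3/4·12.104369≈6.373320
n=10: y≈6.373320, sp=2, e=sp−y≈-4.373320; I≈-22.720589, D=e−e_prev≈-8.135713; u=1/4·(-4.373320)+0·(-22.720589)+1·(-8.135713)≈-9.229043; next y=2/5·6.373320+3/4·(-9.229043)≈-4.372454
n=11: y≈-4.372454, sp=2, e=sp−y≈6.372454; I≈-16.348135, D=e−e_prev≈10.745774; u=1/4·6.372454+0·(-16.348135)+1·10.745774≈12.338887; next y=2/5·(-4.372454)+3/4·12.338887≈7.505184
n=12: y≈7.505184, sp=2, e=sp−y≈-5.505184; I≈-21.853319, D=e−e_prev≈-11.877638; u=1/4·(-5.505184)+0·(-21.853319)+1·(-11.877638)≈-13.253934; next y=2/5·7.505184+3/4·(-13.253934)≈-6.938377
n=13: y≈-6.938377, sp=2, e=sp−y≈8.938377; I≈-12.914942, D=e−e_prev≈14.443561; u=1/4·8.938377+0·(-12.914942)+1·14.443561≈16.678155; next y=2/5·(-6.938377)+3/4·16.678155≈9.733265
n=14: y≈9.733265, sp=2, e=sp−y≈-7.733265; I≈-20.648208, D=e−e_prev≈-16.671642; u=1/4·(-7.733265)+0·(-20.648208)+1·(-16.671642)≈-18.604959; next y=2/5·9.733265+3/4·(-18.604959)≈-10.060413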